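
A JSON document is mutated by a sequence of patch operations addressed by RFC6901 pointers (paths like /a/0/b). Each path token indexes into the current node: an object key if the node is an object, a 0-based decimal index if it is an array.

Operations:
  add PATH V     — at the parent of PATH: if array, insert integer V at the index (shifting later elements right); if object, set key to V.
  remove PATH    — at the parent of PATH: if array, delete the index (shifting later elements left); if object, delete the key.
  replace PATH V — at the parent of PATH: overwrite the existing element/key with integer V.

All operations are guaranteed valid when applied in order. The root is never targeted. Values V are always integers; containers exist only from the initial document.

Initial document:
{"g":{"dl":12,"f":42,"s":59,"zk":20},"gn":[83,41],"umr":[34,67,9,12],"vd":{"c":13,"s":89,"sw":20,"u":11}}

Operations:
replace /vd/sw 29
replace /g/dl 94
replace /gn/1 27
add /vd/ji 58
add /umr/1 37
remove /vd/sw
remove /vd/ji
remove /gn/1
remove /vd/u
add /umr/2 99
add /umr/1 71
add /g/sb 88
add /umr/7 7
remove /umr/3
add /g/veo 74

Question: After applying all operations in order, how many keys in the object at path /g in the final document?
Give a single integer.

After op 1 (replace /vd/sw 29): {"g":{"dl":12,"f":42,"s":59,"zk":20},"gn":[83,41],"umr":[34,67,9,12],"vd":{"c":13,"s":89,"sw":29,"u":11}}
After op 2 (replace /g/dl 94): {"g":{"dl":94,"f":42,"s":59,"zk":20},"gn":[83,41],"umr":[34,67,9,12],"vd":{"c":13,"s":89,"sw":29,"u":11}}
After op 3 (replace /gn/1 27): {"g":{"dl":94,"f":42,"s":59,"zk":20},"gn":[83,27],"umr":[34,67,9,12],"vd":{"c":13,"s":89,"sw":29,"u":11}}
After op 4 (add /vd/ji 58): {"g":{"dl":94,"f":42,"s":59,"zk":20},"gn":[83,27],"umr":[34,67,9,12],"vd":{"c":13,"ji":58,"s":89,"sw":29,"u":11}}
After op 5 (add /umr/1 37): {"g":{"dl":94,"f":42,"s":59,"zk":20},"gn":[83,27],"umr":[34,37,67,9,12],"vd":{"c":13,"ji":58,"s":89,"sw":29,"u":11}}
After op 6 (remove /vd/sw): {"g":{"dl":94,"f":42,"s":59,"zk":20},"gn":[83,27],"umr":[34,37,67,9,12],"vd":{"c":13,"ji":58,"s":89,"u":11}}
After op 7 (remove /vd/ji): {"g":{"dl":94,"f":42,"s":59,"zk":20},"gn":[83,27],"umr":[34,37,67,9,12],"vd":{"c":13,"s":89,"u":11}}
After op 8 (remove /gn/1): {"g":{"dl":94,"f":42,"s":59,"zk":20},"gn":[83],"umr":[34,37,67,9,12],"vd":{"c":13,"s":89,"u":11}}
After op 9 (remove /vd/u): {"g":{"dl":94,"f":42,"s":59,"zk":20},"gn":[83],"umr":[34,37,67,9,12],"vd":{"c":13,"s":89}}
After op 10 (add /umr/2 99): {"g":{"dl":94,"f":42,"s":59,"zk":20},"gn":[83],"umr":[34,37,99,67,9,12],"vd":{"c":13,"s":89}}
After op 11 (add /umr/1 71): {"g":{"dl":94,"f":42,"s":59,"zk":20},"gn":[83],"umr":[34,71,37,99,67,9,12],"vd":{"c":13,"s":89}}
After op 12 (add /g/sb 88): {"g":{"dl":94,"f":42,"s":59,"sb":88,"zk":20},"gn":[83],"umr":[34,71,37,99,67,9,12],"vd":{"c":13,"s":89}}
After op 13 (add /umr/7 7): {"g":{"dl":94,"f":42,"s":59,"sb":88,"zk":20},"gn":[83],"umr":[34,71,37,99,67,9,12,7],"vd":{"c":13,"s":89}}
After op 14 (remove /umr/3): {"g":{"dl":94,"f":42,"s":59,"sb":88,"zk":20},"gn":[83],"umr":[34,71,37,67,9,12,7],"vd":{"c":13,"s":89}}
After op 15 (add /g/veo 74): {"g":{"dl":94,"f":42,"s":59,"sb":88,"veo":74,"zk":20},"gn":[83],"umr":[34,71,37,67,9,12,7],"vd":{"c":13,"s":89}}
Size at path /g: 6

Answer: 6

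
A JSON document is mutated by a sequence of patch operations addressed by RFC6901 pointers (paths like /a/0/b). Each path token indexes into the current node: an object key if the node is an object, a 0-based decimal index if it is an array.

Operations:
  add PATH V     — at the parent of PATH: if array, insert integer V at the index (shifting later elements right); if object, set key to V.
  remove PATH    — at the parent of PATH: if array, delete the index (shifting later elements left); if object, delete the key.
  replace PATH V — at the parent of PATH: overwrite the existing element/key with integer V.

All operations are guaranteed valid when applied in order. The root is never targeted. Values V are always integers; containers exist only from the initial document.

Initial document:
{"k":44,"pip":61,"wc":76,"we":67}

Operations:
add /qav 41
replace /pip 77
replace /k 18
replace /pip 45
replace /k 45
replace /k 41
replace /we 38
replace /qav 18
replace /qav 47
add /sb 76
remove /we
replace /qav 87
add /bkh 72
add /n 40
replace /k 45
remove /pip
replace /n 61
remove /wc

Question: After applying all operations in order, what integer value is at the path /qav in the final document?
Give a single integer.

After op 1 (add /qav 41): {"k":44,"pip":61,"qav":41,"wc":76,"we":67}
After op 2 (replace /pip 77): {"k":44,"pip":77,"qav":41,"wc":76,"we":67}
After op 3 (replace /k 18): {"k":18,"pip":77,"qav":41,"wc":76,"we":67}
After op 4 (replace /pip 45): {"k":18,"pip":45,"qav":41,"wc":76,"we":67}
After op 5 (replace /k 45): {"k":45,"pip":45,"qav":41,"wc":76,"we":67}
After op 6 (replace /k 41): {"k":41,"pip":45,"qav":41,"wc":76,"we":67}
After op 7 (replace /we 38): {"k":41,"pip":45,"qav":41,"wc":76,"we":38}
After op 8 (replace /qav 18): {"k":41,"pip":45,"qav":18,"wc":76,"we":38}
After op 9 (replace /qav 47): {"k":41,"pip":45,"qav":47,"wc":76,"we":38}
After op 10 (add /sb 76): {"k":41,"pip":45,"qav":47,"sb":76,"wc":76,"we":38}
After op 11 (remove /we): {"k":41,"pip":45,"qav":47,"sb":76,"wc":76}
After op 12 (replace /qav 87): {"k":41,"pip":45,"qav":87,"sb":76,"wc":76}
After op 13 (add /bkh 72): {"bkh":72,"k":41,"pip":45,"qav":87,"sb":76,"wc":76}
After op 14 (add /n 40): {"bkh":72,"k":41,"n":40,"pip":45,"qav":87,"sb":76,"wc":76}
After op 15 (replace /k 45): {"bkh":72,"k":45,"n":40,"pip":45,"qav":87,"sb":76,"wc":76}
After op 16 (remove /pip): {"bkh":72,"k":45,"n":40,"qav":87,"sb":76,"wc":76}
After op 17 (replace /n 61): {"bkh":72,"k":45,"n":61,"qav":87,"sb":76,"wc":76}
After op 18 (remove /wc): {"bkh":72,"k":45,"n":61,"qav":87,"sb":76}
Value at /qav: 87

Answer: 87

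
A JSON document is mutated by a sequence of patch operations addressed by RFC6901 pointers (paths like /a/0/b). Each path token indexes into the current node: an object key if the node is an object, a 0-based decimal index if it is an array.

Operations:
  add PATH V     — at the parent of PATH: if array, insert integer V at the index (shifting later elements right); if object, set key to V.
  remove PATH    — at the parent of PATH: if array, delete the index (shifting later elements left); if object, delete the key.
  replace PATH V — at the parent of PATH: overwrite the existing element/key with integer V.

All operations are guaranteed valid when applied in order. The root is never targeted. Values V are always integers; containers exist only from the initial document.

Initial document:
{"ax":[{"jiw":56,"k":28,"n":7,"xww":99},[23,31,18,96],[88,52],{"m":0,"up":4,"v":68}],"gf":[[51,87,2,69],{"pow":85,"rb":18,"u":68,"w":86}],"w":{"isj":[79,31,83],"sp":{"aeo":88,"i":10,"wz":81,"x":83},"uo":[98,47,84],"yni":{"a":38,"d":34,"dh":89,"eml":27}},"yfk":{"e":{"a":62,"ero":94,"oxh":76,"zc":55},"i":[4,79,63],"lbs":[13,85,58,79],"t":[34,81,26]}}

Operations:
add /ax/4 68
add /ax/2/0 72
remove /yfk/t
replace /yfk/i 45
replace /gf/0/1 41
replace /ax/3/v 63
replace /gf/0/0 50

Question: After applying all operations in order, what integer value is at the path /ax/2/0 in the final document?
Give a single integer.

Answer: 72

Derivation:
After op 1 (add /ax/4 68): {"ax":[{"jiw":56,"k":28,"n":7,"xww":99},[23,31,18,96],[88,52],{"m":0,"up":4,"v":68},68],"gf":[[51,87,2,69],{"pow":85,"rb":18,"u":68,"w":86}],"w":{"isj":[79,31,83],"sp":{"aeo":88,"i":10,"wz":81,"x":83},"uo":[98,47,84],"yni":{"a":38,"d":34,"dh":89,"eml":27}},"yfk":{"e":{"a":62,"ero":94,"oxh":76,"zc":55},"i":[4,79,63],"lbs":[13,85,58,79],"t":[34,81,26]}}
After op 2 (add /ax/2/0 72): {"ax":[{"jiw":56,"k":28,"n":7,"xww":99},[23,31,18,96],[72,88,52],{"m":0,"up":4,"v":68},68],"gf":[[51,87,2,69],{"pow":85,"rb":18,"u":68,"w":86}],"w":{"isj":[79,31,83],"sp":{"aeo":88,"i":10,"wz":81,"x":83},"uo":[98,47,84],"yni":{"a":38,"d":34,"dh":89,"eml":27}},"yfk":{"e":{"a":62,"ero":94,"oxh":76,"zc":55},"i":[4,79,63],"lbs":[13,85,58,79],"t":[34,81,26]}}
After op 3 (remove /yfk/t): {"ax":[{"jiw":56,"k":28,"n":7,"xww":99},[23,31,18,96],[72,88,52],{"m":0,"up":4,"v":68},68],"gf":[[51,87,2,69],{"pow":85,"rb":18,"u":68,"w":86}],"w":{"isj":[79,31,83],"sp":{"aeo":88,"i":10,"wz":81,"x":83},"uo":[98,47,84],"yni":{"a":38,"d":34,"dh":89,"eml":27}},"yfk":{"e":{"a":62,"ero":94,"oxh":76,"zc":55},"i":[4,79,63],"lbs":[13,85,58,79]}}
After op 4 (replace /yfk/i 45): {"ax":[{"jiw":56,"k":28,"n":7,"xww":99},[23,31,18,96],[72,88,52],{"m":0,"up":4,"v":68},68],"gf":[[51,87,2,69],{"pow":85,"rb":18,"u":68,"w":86}],"w":{"isj":[79,31,83],"sp":{"aeo":88,"i":10,"wz":81,"x":83},"uo":[98,47,84],"yni":{"a":38,"d":34,"dh":89,"eml":27}},"yfk":{"e":{"a":62,"ero":94,"oxh":76,"zc":55},"i":45,"lbs":[13,85,58,79]}}
After op 5 (replace /gf/0/1 41): {"ax":[{"jiw":56,"k":28,"n":7,"xww":99},[23,31,18,96],[72,88,52],{"m":0,"up":4,"v":68},68],"gf":[[51,41,2,69],{"pow":85,"rb":18,"u":68,"w":86}],"w":{"isj":[79,31,83],"sp":{"aeo":88,"i":10,"wz":81,"x":83},"uo":[98,47,84],"yni":{"a":38,"d":34,"dh":89,"eml":27}},"yfk":{"e":{"a":62,"ero":94,"oxh":76,"zc":55},"i":45,"lbs":[13,85,58,79]}}
After op 6 (replace /ax/3/v 63): {"ax":[{"jiw":56,"k":28,"n":7,"xww":99},[23,31,18,96],[72,88,52],{"m":0,"up":4,"v":63},68],"gf":[[51,41,2,69],{"pow":85,"rb":18,"u":68,"w":86}],"w":{"isj":[79,31,83],"sp":{"aeo":88,"i":10,"wz":81,"x":83},"uo":[98,47,84],"yni":{"a":38,"d":34,"dh":89,"eml":27}},"yfk":{"e":{"a":62,"ero":94,"oxh":76,"zc":55},"i":45,"lbs":[13,85,58,79]}}
After op 7 (replace /gf/0/0 50): {"ax":[{"jiw":56,"k":28,"n":7,"xww":99},[23,31,18,96],[72,88,52],{"m":0,"up":4,"v":63},68],"gf":[[50,41,2,69],{"pow":85,"rb":18,"u":68,"w":86}],"w":{"isj":[79,31,83],"sp":{"aeo":88,"i":10,"wz":81,"x":83},"uo":[98,47,84],"yni":{"a":38,"d":34,"dh":89,"eml":27}},"yfk":{"e":{"a":62,"ero":94,"oxh":76,"zc":55},"i":45,"lbs":[13,85,58,79]}}
Value at /ax/2/0: 72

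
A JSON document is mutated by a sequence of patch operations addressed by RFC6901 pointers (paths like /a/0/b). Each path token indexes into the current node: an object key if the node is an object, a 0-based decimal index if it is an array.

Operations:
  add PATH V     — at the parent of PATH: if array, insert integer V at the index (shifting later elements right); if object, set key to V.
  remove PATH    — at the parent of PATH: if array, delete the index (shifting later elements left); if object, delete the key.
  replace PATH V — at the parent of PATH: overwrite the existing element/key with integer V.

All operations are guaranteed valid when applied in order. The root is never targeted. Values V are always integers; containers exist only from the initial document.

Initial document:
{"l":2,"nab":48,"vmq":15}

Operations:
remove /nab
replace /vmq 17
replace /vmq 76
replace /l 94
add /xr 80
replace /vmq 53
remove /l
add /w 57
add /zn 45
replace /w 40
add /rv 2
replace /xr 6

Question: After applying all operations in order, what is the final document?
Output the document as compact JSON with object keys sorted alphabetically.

After op 1 (remove /nab): {"l":2,"vmq":15}
After op 2 (replace /vmq 17): {"l":2,"vmq":17}
After op 3 (replace /vmq 76): {"l":2,"vmq":76}
After op 4 (replace /l 94): {"l":94,"vmq":76}
After op 5 (add /xr 80): {"l":94,"vmq":76,"xr":80}
After op 6 (replace /vmq 53): {"l":94,"vmq":53,"xr":80}
After op 7 (remove /l): {"vmq":53,"xr":80}
After op 8 (add /w 57): {"vmq":53,"w":57,"xr":80}
After op 9 (add /zn 45): {"vmq":53,"w":57,"xr":80,"zn":45}
After op 10 (replace /w 40): {"vmq":53,"w":40,"xr":80,"zn":45}
After op 11 (add /rv 2): {"rv":2,"vmq":53,"w":40,"xr":80,"zn":45}
After op 12 (replace /xr 6): {"rv":2,"vmq":53,"w":40,"xr":6,"zn":45}

Answer: {"rv":2,"vmq":53,"w":40,"xr":6,"zn":45}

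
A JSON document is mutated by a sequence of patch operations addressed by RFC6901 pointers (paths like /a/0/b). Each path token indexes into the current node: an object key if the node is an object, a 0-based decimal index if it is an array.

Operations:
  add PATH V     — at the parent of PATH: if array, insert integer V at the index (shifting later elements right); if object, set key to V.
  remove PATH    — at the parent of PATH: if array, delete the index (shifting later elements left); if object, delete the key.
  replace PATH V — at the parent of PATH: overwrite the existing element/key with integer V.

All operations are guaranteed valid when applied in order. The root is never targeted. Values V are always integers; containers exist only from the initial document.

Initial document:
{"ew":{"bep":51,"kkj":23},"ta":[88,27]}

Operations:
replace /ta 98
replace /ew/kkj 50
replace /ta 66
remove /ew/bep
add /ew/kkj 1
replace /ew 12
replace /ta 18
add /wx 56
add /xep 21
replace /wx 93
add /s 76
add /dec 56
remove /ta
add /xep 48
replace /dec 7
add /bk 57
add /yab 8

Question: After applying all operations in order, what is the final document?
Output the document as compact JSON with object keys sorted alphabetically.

Answer: {"bk":57,"dec":7,"ew":12,"s":76,"wx":93,"xep":48,"yab":8}

Derivation:
After op 1 (replace /ta 98): {"ew":{"bep":51,"kkj":23},"ta":98}
After op 2 (replace /ew/kkj 50): {"ew":{"bep":51,"kkj":50},"ta":98}
After op 3 (replace /ta 66): {"ew":{"bep":51,"kkj":50},"ta":66}
After op 4 (remove /ew/bep): {"ew":{"kkj":50},"ta":66}
After op 5 (add /ew/kkj 1): {"ew":{"kkj":1},"ta":66}
After op 6 (replace /ew 12): {"ew":12,"ta":66}
After op 7 (replace /ta 18): {"ew":12,"ta":18}
After op 8 (add /wx 56): {"ew":12,"ta":18,"wx":56}
After op 9 (add /xep 21): {"ew":12,"ta":18,"wx":56,"xep":21}
After op 10 (replace /wx 93): {"ew":12,"ta":18,"wx":93,"xep":21}
After op 11 (add /s 76): {"ew":12,"s":76,"ta":18,"wx":93,"xep":21}
After op 12 (add /dec 56): {"dec":56,"ew":12,"s":76,"ta":18,"wx":93,"xep":21}
After op 13 (remove /ta): {"dec":56,"ew":12,"s":76,"wx":93,"xep":21}
After op 14 (add /xep 48): {"dec":56,"ew":12,"s":76,"wx":93,"xep":48}
After op 15 (replace /dec 7): {"dec":7,"ew":12,"s":76,"wx":93,"xep":48}
After op 16 (add /bk 57): {"bk":57,"dec":7,"ew":12,"s":76,"wx":93,"xep":48}
After op 17 (add /yab 8): {"bk":57,"dec":7,"ew":12,"s":76,"wx":93,"xep":48,"yab":8}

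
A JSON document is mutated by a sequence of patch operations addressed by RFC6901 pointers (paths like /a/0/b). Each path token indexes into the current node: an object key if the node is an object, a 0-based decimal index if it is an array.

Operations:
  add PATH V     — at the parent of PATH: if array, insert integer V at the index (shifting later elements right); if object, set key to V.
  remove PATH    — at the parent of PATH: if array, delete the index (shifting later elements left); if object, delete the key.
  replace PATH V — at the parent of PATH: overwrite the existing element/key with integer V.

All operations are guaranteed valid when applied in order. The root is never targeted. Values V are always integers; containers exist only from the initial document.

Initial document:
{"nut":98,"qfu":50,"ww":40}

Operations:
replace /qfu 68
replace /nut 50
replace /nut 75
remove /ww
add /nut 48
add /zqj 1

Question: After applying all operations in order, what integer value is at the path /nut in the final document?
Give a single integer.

Answer: 48

Derivation:
After op 1 (replace /qfu 68): {"nut":98,"qfu":68,"ww":40}
After op 2 (replace /nut 50): {"nut":50,"qfu":68,"ww":40}
After op 3 (replace /nut 75): {"nut":75,"qfu":68,"ww":40}
After op 4 (remove /ww): {"nut":75,"qfu":68}
After op 5 (add /nut 48): {"nut":48,"qfu":68}
After op 6 (add /zqj 1): {"nut":48,"qfu":68,"zqj":1}
Value at /nut: 48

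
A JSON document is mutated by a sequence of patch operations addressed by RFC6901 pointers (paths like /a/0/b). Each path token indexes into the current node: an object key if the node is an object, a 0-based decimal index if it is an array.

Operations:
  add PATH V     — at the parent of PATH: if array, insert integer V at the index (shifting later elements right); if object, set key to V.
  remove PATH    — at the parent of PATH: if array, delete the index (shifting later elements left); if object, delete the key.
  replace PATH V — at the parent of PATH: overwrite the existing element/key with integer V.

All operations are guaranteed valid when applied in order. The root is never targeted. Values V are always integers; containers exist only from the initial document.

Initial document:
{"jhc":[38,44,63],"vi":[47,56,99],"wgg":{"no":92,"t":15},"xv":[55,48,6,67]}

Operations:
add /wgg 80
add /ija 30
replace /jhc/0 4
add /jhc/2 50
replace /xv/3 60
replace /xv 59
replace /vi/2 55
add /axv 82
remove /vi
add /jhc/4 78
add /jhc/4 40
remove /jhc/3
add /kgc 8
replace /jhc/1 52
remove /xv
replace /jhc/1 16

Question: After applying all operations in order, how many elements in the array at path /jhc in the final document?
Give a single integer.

Answer: 5

Derivation:
After op 1 (add /wgg 80): {"jhc":[38,44,63],"vi":[47,56,99],"wgg":80,"xv":[55,48,6,67]}
After op 2 (add /ija 30): {"ija":30,"jhc":[38,44,63],"vi":[47,56,99],"wgg":80,"xv":[55,48,6,67]}
After op 3 (replace /jhc/0 4): {"ija":30,"jhc":[4,44,63],"vi":[47,56,99],"wgg":80,"xv":[55,48,6,67]}
After op 4 (add /jhc/2 50): {"ija":30,"jhc":[4,44,50,63],"vi":[47,56,99],"wgg":80,"xv":[55,48,6,67]}
After op 5 (replace /xv/3 60): {"ija":30,"jhc":[4,44,50,63],"vi":[47,56,99],"wgg":80,"xv":[55,48,6,60]}
After op 6 (replace /xv 59): {"ija":30,"jhc":[4,44,50,63],"vi":[47,56,99],"wgg":80,"xv":59}
After op 7 (replace /vi/2 55): {"ija":30,"jhc":[4,44,50,63],"vi":[47,56,55],"wgg":80,"xv":59}
After op 8 (add /axv 82): {"axv":82,"ija":30,"jhc":[4,44,50,63],"vi":[47,56,55],"wgg":80,"xv":59}
After op 9 (remove /vi): {"axv":82,"ija":30,"jhc":[4,44,50,63],"wgg":80,"xv":59}
After op 10 (add /jhc/4 78): {"axv":82,"ija":30,"jhc":[4,44,50,63,78],"wgg":80,"xv":59}
After op 11 (add /jhc/4 40): {"axv":82,"ija":30,"jhc":[4,44,50,63,40,78],"wgg":80,"xv":59}
After op 12 (remove /jhc/3): {"axv":82,"ija":30,"jhc":[4,44,50,40,78],"wgg":80,"xv":59}
After op 13 (add /kgc 8): {"axv":82,"ija":30,"jhc":[4,44,50,40,78],"kgc":8,"wgg":80,"xv":59}
After op 14 (replace /jhc/1 52): {"axv":82,"ija":30,"jhc":[4,52,50,40,78],"kgc":8,"wgg":80,"xv":59}
After op 15 (remove /xv): {"axv":82,"ija":30,"jhc":[4,52,50,40,78],"kgc":8,"wgg":80}
After op 16 (replace /jhc/1 16): {"axv":82,"ija":30,"jhc":[4,16,50,40,78],"kgc":8,"wgg":80}
Size at path /jhc: 5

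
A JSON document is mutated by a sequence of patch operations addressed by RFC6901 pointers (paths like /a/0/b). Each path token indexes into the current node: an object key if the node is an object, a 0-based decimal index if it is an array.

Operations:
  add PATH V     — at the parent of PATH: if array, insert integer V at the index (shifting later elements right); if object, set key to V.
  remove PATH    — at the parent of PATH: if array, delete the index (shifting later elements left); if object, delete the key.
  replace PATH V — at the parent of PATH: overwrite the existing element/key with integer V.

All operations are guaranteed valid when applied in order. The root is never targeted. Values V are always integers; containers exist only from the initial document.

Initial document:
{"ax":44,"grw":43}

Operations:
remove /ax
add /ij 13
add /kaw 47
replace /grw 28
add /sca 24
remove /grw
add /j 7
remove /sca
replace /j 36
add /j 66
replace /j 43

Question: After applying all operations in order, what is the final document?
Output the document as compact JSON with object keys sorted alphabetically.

After op 1 (remove /ax): {"grw":43}
After op 2 (add /ij 13): {"grw":43,"ij":13}
After op 3 (add /kaw 47): {"grw":43,"ij":13,"kaw":47}
After op 4 (replace /grw 28): {"grw":28,"ij":13,"kaw":47}
After op 5 (add /sca 24): {"grw":28,"ij":13,"kaw":47,"sca":24}
After op 6 (remove /grw): {"ij":13,"kaw":47,"sca":24}
After op 7 (add /j 7): {"ij":13,"j":7,"kaw":47,"sca":24}
After op 8 (remove /sca): {"ij":13,"j":7,"kaw":47}
After op 9 (replace /j 36): {"ij":13,"j":36,"kaw":47}
After op 10 (add /j 66): {"ij":13,"j":66,"kaw":47}
After op 11 (replace /j 43): {"ij":13,"j":43,"kaw":47}

Answer: {"ij":13,"j":43,"kaw":47}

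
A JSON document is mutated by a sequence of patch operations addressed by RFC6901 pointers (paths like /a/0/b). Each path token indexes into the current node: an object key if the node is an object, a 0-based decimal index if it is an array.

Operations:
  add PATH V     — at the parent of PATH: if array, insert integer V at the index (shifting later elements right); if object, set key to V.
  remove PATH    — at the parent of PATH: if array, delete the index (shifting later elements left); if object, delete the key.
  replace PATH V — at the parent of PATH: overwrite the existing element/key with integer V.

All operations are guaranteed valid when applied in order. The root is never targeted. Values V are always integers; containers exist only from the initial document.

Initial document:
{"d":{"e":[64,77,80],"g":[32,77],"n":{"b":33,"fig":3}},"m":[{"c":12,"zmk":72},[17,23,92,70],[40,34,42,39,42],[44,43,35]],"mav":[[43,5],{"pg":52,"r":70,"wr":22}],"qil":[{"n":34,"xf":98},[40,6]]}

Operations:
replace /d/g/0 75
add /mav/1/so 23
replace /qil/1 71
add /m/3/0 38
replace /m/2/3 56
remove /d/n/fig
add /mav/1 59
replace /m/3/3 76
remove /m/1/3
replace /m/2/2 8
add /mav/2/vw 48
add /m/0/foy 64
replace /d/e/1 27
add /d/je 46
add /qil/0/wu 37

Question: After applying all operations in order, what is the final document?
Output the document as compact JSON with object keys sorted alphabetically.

Answer: {"d":{"e":[64,27,80],"g":[75,77],"je":46,"n":{"b":33}},"m":[{"c":12,"foy":64,"zmk":72},[17,23,92],[40,34,8,56,42],[38,44,43,76]],"mav":[[43,5],59,{"pg":52,"r":70,"so":23,"vw":48,"wr":22}],"qil":[{"n":34,"wu":37,"xf":98},71]}

Derivation:
After op 1 (replace /d/g/0 75): {"d":{"e":[64,77,80],"g":[75,77],"n":{"b":33,"fig":3}},"m":[{"c":12,"zmk":72},[17,23,92,70],[40,34,42,39,42],[44,43,35]],"mav":[[43,5],{"pg":52,"r":70,"wr":22}],"qil":[{"n":34,"xf":98},[40,6]]}
After op 2 (add /mav/1/so 23): {"d":{"e":[64,77,80],"g":[75,77],"n":{"b":33,"fig":3}},"m":[{"c":12,"zmk":72},[17,23,92,70],[40,34,42,39,42],[44,43,35]],"mav":[[43,5],{"pg":52,"r":70,"so":23,"wr":22}],"qil":[{"n":34,"xf":98},[40,6]]}
After op 3 (replace /qil/1 71): {"d":{"e":[64,77,80],"g":[75,77],"n":{"b":33,"fig":3}},"m":[{"c":12,"zmk":72},[17,23,92,70],[40,34,42,39,42],[44,43,35]],"mav":[[43,5],{"pg":52,"r":70,"so":23,"wr":22}],"qil":[{"n":34,"xf":98},71]}
After op 4 (add /m/3/0 38): {"d":{"e":[64,77,80],"g":[75,77],"n":{"b":33,"fig":3}},"m":[{"c":12,"zmk":72},[17,23,92,70],[40,34,42,39,42],[38,44,43,35]],"mav":[[43,5],{"pg":52,"r":70,"so":23,"wr":22}],"qil":[{"n":34,"xf":98},71]}
After op 5 (replace /m/2/3 56): {"d":{"e":[64,77,80],"g":[75,77],"n":{"b":33,"fig":3}},"m":[{"c":12,"zmk":72},[17,23,92,70],[40,34,42,56,42],[38,44,43,35]],"mav":[[43,5],{"pg":52,"r":70,"so":23,"wr":22}],"qil":[{"n":34,"xf":98},71]}
After op 6 (remove /d/n/fig): {"d":{"e":[64,77,80],"g":[75,77],"n":{"b":33}},"m":[{"c":12,"zmk":72},[17,23,92,70],[40,34,42,56,42],[38,44,43,35]],"mav":[[43,5],{"pg":52,"r":70,"so":23,"wr":22}],"qil":[{"n":34,"xf":98},71]}
After op 7 (add /mav/1 59): {"d":{"e":[64,77,80],"g":[75,77],"n":{"b":33}},"m":[{"c":12,"zmk":72},[17,23,92,70],[40,34,42,56,42],[38,44,43,35]],"mav":[[43,5],59,{"pg":52,"r":70,"so":23,"wr":22}],"qil":[{"n":34,"xf":98},71]}
After op 8 (replace /m/3/3 76): {"d":{"e":[64,77,80],"g":[75,77],"n":{"b":33}},"m":[{"c":12,"zmk":72},[17,23,92,70],[40,34,42,56,42],[38,44,43,76]],"mav":[[43,5],59,{"pg":52,"r":70,"so":23,"wr":22}],"qil":[{"n":34,"xf":98},71]}
After op 9 (remove /m/1/3): {"d":{"e":[64,77,80],"g":[75,77],"n":{"b":33}},"m":[{"c":12,"zmk":72},[17,23,92],[40,34,42,56,42],[38,44,43,76]],"mav":[[43,5],59,{"pg":52,"r":70,"so":23,"wr":22}],"qil":[{"n":34,"xf":98},71]}
After op 10 (replace /m/2/2 8): {"d":{"e":[64,77,80],"g":[75,77],"n":{"b":33}},"m":[{"c":12,"zmk":72},[17,23,92],[40,34,8,56,42],[38,44,43,76]],"mav":[[43,5],59,{"pg":52,"r":70,"so":23,"wr":22}],"qil":[{"n":34,"xf":98},71]}
After op 11 (add /mav/2/vw 48): {"d":{"e":[64,77,80],"g":[75,77],"n":{"b":33}},"m":[{"c":12,"zmk":72},[17,23,92],[40,34,8,56,42],[38,44,43,76]],"mav":[[43,5],59,{"pg":52,"r":70,"so":23,"vw":48,"wr":22}],"qil":[{"n":34,"xf":98},71]}
After op 12 (add /m/0/foy 64): {"d":{"e":[64,77,80],"g":[75,77],"n":{"b":33}},"m":[{"c":12,"foy":64,"zmk":72},[17,23,92],[40,34,8,56,42],[38,44,43,76]],"mav":[[43,5],59,{"pg":52,"r":70,"so":23,"vw":48,"wr":22}],"qil":[{"n":34,"xf":98},71]}
After op 13 (replace /d/e/1 27): {"d":{"e":[64,27,80],"g":[75,77],"n":{"b":33}},"m":[{"c":12,"foy":64,"zmk":72},[17,23,92],[40,34,8,56,42],[38,44,43,76]],"mav":[[43,5],59,{"pg":52,"r":70,"so":23,"vw":48,"wr":22}],"qil":[{"n":34,"xf":98},71]}
After op 14 (add /d/je 46): {"d":{"e":[64,27,80],"g":[75,77],"je":46,"n":{"b":33}},"m":[{"c":12,"foy":64,"zmk":72},[17,23,92],[40,34,8,56,42],[38,44,43,76]],"mav":[[43,5],59,{"pg":52,"r":70,"so":23,"vw":48,"wr":22}],"qil":[{"n":34,"xf":98},71]}
After op 15 (add /qil/0/wu 37): {"d":{"e":[64,27,80],"g":[75,77],"je":46,"n":{"b":33}},"m":[{"c":12,"foy":64,"zmk":72},[17,23,92],[40,34,8,56,42],[38,44,43,76]],"mav":[[43,5],59,{"pg":52,"r":70,"so":23,"vw":48,"wr":22}],"qil":[{"n":34,"wu":37,"xf":98},71]}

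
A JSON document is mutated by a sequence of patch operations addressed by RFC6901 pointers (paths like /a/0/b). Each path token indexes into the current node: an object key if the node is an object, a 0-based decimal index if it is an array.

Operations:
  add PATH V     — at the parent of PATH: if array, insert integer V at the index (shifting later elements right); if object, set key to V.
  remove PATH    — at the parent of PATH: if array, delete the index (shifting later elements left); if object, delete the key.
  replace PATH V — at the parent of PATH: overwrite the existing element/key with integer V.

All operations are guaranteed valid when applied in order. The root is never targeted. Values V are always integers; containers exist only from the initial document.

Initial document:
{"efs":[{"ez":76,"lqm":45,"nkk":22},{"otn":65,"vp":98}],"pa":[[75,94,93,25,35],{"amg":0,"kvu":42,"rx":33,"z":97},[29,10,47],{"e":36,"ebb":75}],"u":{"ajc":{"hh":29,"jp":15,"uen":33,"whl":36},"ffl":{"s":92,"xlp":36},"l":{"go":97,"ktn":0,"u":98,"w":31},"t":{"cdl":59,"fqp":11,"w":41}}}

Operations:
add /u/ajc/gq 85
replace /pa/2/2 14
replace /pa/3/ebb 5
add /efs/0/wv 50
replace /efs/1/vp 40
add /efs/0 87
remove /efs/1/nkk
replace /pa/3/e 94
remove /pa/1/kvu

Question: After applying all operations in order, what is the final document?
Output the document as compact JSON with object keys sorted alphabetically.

Answer: {"efs":[87,{"ez":76,"lqm":45,"wv":50},{"otn":65,"vp":40}],"pa":[[75,94,93,25,35],{"amg":0,"rx":33,"z":97},[29,10,14],{"e":94,"ebb":5}],"u":{"ajc":{"gq":85,"hh":29,"jp":15,"uen":33,"whl":36},"ffl":{"s":92,"xlp":36},"l":{"go":97,"ktn":0,"u":98,"w":31},"t":{"cdl":59,"fqp":11,"w":41}}}

Derivation:
After op 1 (add /u/ajc/gq 85): {"efs":[{"ez":76,"lqm":45,"nkk":22},{"otn":65,"vp":98}],"pa":[[75,94,93,25,35],{"amg":0,"kvu":42,"rx":33,"z":97},[29,10,47],{"e":36,"ebb":75}],"u":{"ajc":{"gq":85,"hh":29,"jp":15,"uen":33,"whl":36},"ffl":{"s":92,"xlp":36},"l":{"go":97,"ktn":0,"u":98,"w":31},"t":{"cdl":59,"fqp":11,"w":41}}}
After op 2 (replace /pa/2/2 14): {"efs":[{"ez":76,"lqm":45,"nkk":22},{"otn":65,"vp":98}],"pa":[[75,94,93,25,35],{"amg":0,"kvu":42,"rx":33,"z":97},[29,10,14],{"e":36,"ebb":75}],"u":{"ajc":{"gq":85,"hh":29,"jp":15,"uen":33,"whl":36},"ffl":{"s":92,"xlp":36},"l":{"go":97,"ktn":0,"u":98,"w":31},"t":{"cdl":59,"fqp":11,"w":41}}}
After op 3 (replace /pa/3/ebb 5): {"efs":[{"ez":76,"lqm":45,"nkk":22},{"otn":65,"vp":98}],"pa":[[75,94,93,25,35],{"amg":0,"kvu":42,"rx":33,"z":97},[29,10,14],{"e":36,"ebb":5}],"u":{"ajc":{"gq":85,"hh":29,"jp":15,"uen":33,"whl":36},"ffl":{"s":92,"xlp":36},"l":{"go":97,"ktn":0,"u":98,"w":31},"t":{"cdl":59,"fqp":11,"w":41}}}
After op 4 (add /efs/0/wv 50): {"efs":[{"ez":76,"lqm":45,"nkk":22,"wv":50},{"otn":65,"vp":98}],"pa":[[75,94,93,25,35],{"amg":0,"kvu":42,"rx":33,"z":97},[29,10,14],{"e":36,"ebb":5}],"u":{"ajc":{"gq":85,"hh":29,"jp":15,"uen":33,"whl":36},"ffl":{"s":92,"xlp":36},"l":{"go":97,"ktn":0,"u":98,"w":31},"t":{"cdl":59,"fqp":11,"w":41}}}
After op 5 (replace /efs/1/vp 40): {"efs":[{"ez":76,"lqm":45,"nkk":22,"wv":50},{"otn":65,"vp":40}],"pa":[[75,94,93,25,35],{"amg":0,"kvu":42,"rx":33,"z":97},[29,10,14],{"e":36,"ebb":5}],"u":{"ajc":{"gq":85,"hh":29,"jp":15,"uen":33,"whl":36},"ffl":{"s":92,"xlp":36},"l":{"go":97,"ktn":0,"u":98,"w":31},"t":{"cdl":59,"fqp":11,"w":41}}}
After op 6 (add /efs/0 87): {"efs":[87,{"ez":76,"lqm":45,"nkk":22,"wv":50},{"otn":65,"vp":40}],"pa":[[75,94,93,25,35],{"amg":0,"kvu":42,"rx":33,"z":97},[29,10,14],{"e":36,"ebb":5}],"u":{"ajc":{"gq":85,"hh":29,"jp":15,"uen":33,"whl":36},"ffl":{"s":92,"xlp":36},"l":{"go":97,"ktn":0,"u":98,"w":31},"t":{"cdl":59,"fqp":11,"w":41}}}
After op 7 (remove /efs/1/nkk): {"efs":[87,{"ez":76,"lqm":45,"wv":50},{"otn":65,"vp":40}],"pa":[[75,94,93,25,35],{"amg":0,"kvu":42,"rx":33,"z":97},[29,10,14],{"e":36,"ebb":5}],"u":{"ajc":{"gq":85,"hh":29,"jp":15,"uen":33,"whl":36},"ffl":{"s":92,"xlp":36},"l":{"go":97,"ktn":0,"u":98,"w":31},"t":{"cdl":59,"fqp":11,"w":41}}}
After op 8 (replace /pa/3/e 94): {"efs":[87,{"ez":76,"lqm":45,"wv":50},{"otn":65,"vp":40}],"pa":[[75,94,93,25,35],{"amg":0,"kvu":42,"rx":33,"z":97},[29,10,14],{"e":94,"ebb":5}],"u":{"ajc":{"gq":85,"hh":29,"jp":15,"uen":33,"whl":36},"ffl":{"s":92,"xlp":36},"l":{"go":97,"ktn":0,"u":98,"w":31},"t":{"cdl":59,"fqp":11,"w":41}}}
After op 9 (remove /pa/1/kvu): {"efs":[87,{"ez":76,"lqm":45,"wv":50},{"otn":65,"vp":40}],"pa":[[75,94,93,25,35],{"amg":0,"rx":33,"z":97},[29,10,14],{"e":94,"ebb":5}],"u":{"ajc":{"gq":85,"hh":29,"jp":15,"uen":33,"whl":36},"ffl":{"s":92,"xlp":36},"l":{"go":97,"ktn":0,"u":98,"w":31},"t":{"cdl":59,"fqp":11,"w":41}}}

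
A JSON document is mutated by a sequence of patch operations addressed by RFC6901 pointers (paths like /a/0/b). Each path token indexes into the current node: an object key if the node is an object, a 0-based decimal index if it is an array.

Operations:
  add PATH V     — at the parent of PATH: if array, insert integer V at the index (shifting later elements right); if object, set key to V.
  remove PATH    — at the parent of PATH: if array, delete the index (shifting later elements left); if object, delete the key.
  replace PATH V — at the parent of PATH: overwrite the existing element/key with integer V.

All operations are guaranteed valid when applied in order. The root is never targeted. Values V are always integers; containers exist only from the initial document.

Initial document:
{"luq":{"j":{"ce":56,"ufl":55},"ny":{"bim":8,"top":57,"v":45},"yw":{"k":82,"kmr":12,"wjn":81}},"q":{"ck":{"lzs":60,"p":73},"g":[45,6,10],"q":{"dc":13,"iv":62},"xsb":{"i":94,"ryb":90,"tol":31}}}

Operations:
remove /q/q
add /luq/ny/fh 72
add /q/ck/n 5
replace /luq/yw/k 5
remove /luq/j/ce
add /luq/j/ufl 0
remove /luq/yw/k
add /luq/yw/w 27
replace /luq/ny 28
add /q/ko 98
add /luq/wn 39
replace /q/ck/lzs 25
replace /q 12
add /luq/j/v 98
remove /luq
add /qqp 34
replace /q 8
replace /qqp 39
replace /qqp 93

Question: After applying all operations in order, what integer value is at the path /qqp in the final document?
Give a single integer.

After op 1 (remove /q/q): {"luq":{"j":{"ce":56,"ufl":55},"ny":{"bim":8,"top":57,"v":45},"yw":{"k":82,"kmr":12,"wjn":81}},"q":{"ck":{"lzs":60,"p":73},"g":[45,6,10],"xsb":{"i":94,"ryb":90,"tol":31}}}
After op 2 (add /luq/ny/fh 72): {"luq":{"j":{"ce":56,"ufl":55},"ny":{"bim":8,"fh":72,"top":57,"v":45},"yw":{"k":82,"kmr":12,"wjn":81}},"q":{"ck":{"lzs":60,"p":73},"g":[45,6,10],"xsb":{"i":94,"ryb":90,"tol":31}}}
After op 3 (add /q/ck/n 5): {"luq":{"j":{"ce":56,"ufl":55},"ny":{"bim":8,"fh":72,"top":57,"v":45},"yw":{"k":82,"kmr":12,"wjn":81}},"q":{"ck":{"lzs":60,"n":5,"p":73},"g":[45,6,10],"xsb":{"i":94,"ryb":90,"tol":31}}}
After op 4 (replace /luq/yw/k 5): {"luq":{"j":{"ce":56,"ufl":55},"ny":{"bim":8,"fh":72,"top":57,"v":45},"yw":{"k":5,"kmr":12,"wjn":81}},"q":{"ck":{"lzs":60,"n":5,"p":73},"g":[45,6,10],"xsb":{"i":94,"ryb":90,"tol":31}}}
After op 5 (remove /luq/j/ce): {"luq":{"j":{"ufl":55},"ny":{"bim":8,"fh":72,"top":57,"v":45},"yw":{"k":5,"kmr":12,"wjn":81}},"q":{"ck":{"lzs":60,"n":5,"p":73},"g":[45,6,10],"xsb":{"i":94,"ryb":90,"tol":31}}}
After op 6 (add /luq/j/ufl 0): {"luq":{"j":{"ufl":0},"ny":{"bim":8,"fh":72,"top":57,"v":45},"yw":{"k":5,"kmr":12,"wjn":81}},"q":{"ck":{"lzs":60,"n":5,"p":73},"g":[45,6,10],"xsb":{"i":94,"ryb":90,"tol":31}}}
After op 7 (remove /luq/yw/k): {"luq":{"j":{"ufl":0},"ny":{"bim":8,"fh":72,"top":57,"v":45},"yw":{"kmr":12,"wjn":81}},"q":{"ck":{"lzs":60,"n":5,"p":73},"g":[45,6,10],"xsb":{"i":94,"ryb":90,"tol":31}}}
After op 8 (add /luq/yw/w 27): {"luq":{"j":{"ufl":0},"ny":{"bim":8,"fh":72,"top":57,"v":45},"yw":{"kmr":12,"w":27,"wjn":81}},"q":{"ck":{"lzs":60,"n":5,"p":73},"g":[45,6,10],"xsb":{"i":94,"ryb":90,"tol":31}}}
After op 9 (replace /luq/ny 28): {"luq":{"j":{"ufl":0},"ny":28,"yw":{"kmr":12,"w":27,"wjn":81}},"q":{"ck":{"lzs":60,"n":5,"p":73},"g":[45,6,10],"xsb":{"i":94,"ryb":90,"tol":31}}}
After op 10 (add /q/ko 98): {"luq":{"j":{"ufl":0},"ny":28,"yw":{"kmr":12,"w":27,"wjn":81}},"q":{"ck":{"lzs":60,"n":5,"p":73},"g":[45,6,10],"ko":98,"xsb":{"i":94,"ryb":90,"tol":31}}}
After op 11 (add /luq/wn 39): {"luq":{"j":{"ufl":0},"ny":28,"wn":39,"yw":{"kmr":12,"w":27,"wjn":81}},"q":{"ck":{"lzs":60,"n":5,"p":73},"g":[45,6,10],"ko":98,"xsb":{"i":94,"ryb":90,"tol":31}}}
After op 12 (replace /q/ck/lzs 25): {"luq":{"j":{"ufl":0},"ny":28,"wn":39,"yw":{"kmr":12,"w":27,"wjn":81}},"q":{"ck":{"lzs":25,"n":5,"p":73},"g":[45,6,10],"ko":98,"xsb":{"i":94,"ryb":90,"tol":31}}}
After op 13 (replace /q 12): {"luq":{"j":{"ufl":0},"ny":28,"wn":39,"yw":{"kmr":12,"w":27,"wjn":81}},"q":12}
After op 14 (add /luq/j/v 98): {"luq":{"j":{"ufl":0,"v":98},"ny":28,"wn":39,"yw":{"kmr":12,"w":27,"wjn":81}},"q":12}
After op 15 (remove /luq): {"q":12}
After op 16 (add /qqp 34): {"q":12,"qqp":34}
After op 17 (replace /q 8): {"q":8,"qqp":34}
After op 18 (replace /qqp 39): {"q":8,"qqp":39}
After op 19 (replace /qqp 93): {"q":8,"qqp":93}
Value at /qqp: 93

Answer: 93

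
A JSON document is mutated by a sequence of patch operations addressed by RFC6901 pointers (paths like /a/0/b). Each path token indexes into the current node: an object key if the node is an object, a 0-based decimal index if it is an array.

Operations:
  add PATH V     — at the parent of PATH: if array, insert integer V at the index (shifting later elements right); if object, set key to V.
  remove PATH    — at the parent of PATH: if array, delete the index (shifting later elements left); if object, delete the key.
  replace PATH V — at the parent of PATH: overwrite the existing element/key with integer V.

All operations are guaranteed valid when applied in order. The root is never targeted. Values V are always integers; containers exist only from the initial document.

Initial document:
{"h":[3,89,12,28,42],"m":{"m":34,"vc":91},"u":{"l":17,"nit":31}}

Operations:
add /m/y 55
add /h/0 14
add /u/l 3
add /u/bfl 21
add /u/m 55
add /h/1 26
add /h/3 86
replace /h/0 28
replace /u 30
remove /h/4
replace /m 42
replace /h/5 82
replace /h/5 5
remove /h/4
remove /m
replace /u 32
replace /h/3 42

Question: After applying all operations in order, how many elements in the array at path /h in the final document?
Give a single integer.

Answer: 6

Derivation:
After op 1 (add /m/y 55): {"h":[3,89,12,28,42],"m":{"m":34,"vc":91,"y":55},"u":{"l":17,"nit":31}}
After op 2 (add /h/0 14): {"h":[14,3,89,12,28,42],"m":{"m":34,"vc":91,"y":55},"u":{"l":17,"nit":31}}
After op 3 (add /u/l 3): {"h":[14,3,89,12,28,42],"m":{"m":34,"vc":91,"y":55},"u":{"l":3,"nit":31}}
After op 4 (add /u/bfl 21): {"h":[14,3,89,12,28,42],"m":{"m":34,"vc":91,"y":55},"u":{"bfl":21,"l":3,"nit":31}}
After op 5 (add /u/m 55): {"h":[14,3,89,12,28,42],"m":{"m":34,"vc":91,"y":55},"u":{"bfl":21,"l":3,"m":55,"nit":31}}
After op 6 (add /h/1 26): {"h":[14,26,3,89,12,28,42],"m":{"m":34,"vc":91,"y":55},"u":{"bfl":21,"l":3,"m":55,"nit":31}}
After op 7 (add /h/3 86): {"h":[14,26,3,86,89,12,28,42],"m":{"m":34,"vc":91,"y":55},"u":{"bfl":21,"l":3,"m":55,"nit":31}}
After op 8 (replace /h/0 28): {"h":[28,26,3,86,89,12,28,42],"m":{"m":34,"vc":91,"y":55},"u":{"bfl":21,"l":3,"m":55,"nit":31}}
After op 9 (replace /u 30): {"h":[28,26,3,86,89,12,28,42],"m":{"m":34,"vc":91,"y":55},"u":30}
After op 10 (remove /h/4): {"h":[28,26,3,86,12,28,42],"m":{"m":34,"vc":91,"y":55},"u":30}
After op 11 (replace /m 42): {"h":[28,26,3,86,12,28,42],"m":42,"u":30}
After op 12 (replace /h/5 82): {"h":[28,26,3,86,12,82,42],"m":42,"u":30}
After op 13 (replace /h/5 5): {"h":[28,26,3,86,12,5,42],"m":42,"u":30}
After op 14 (remove /h/4): {"h":[28,26,3,86,5,42],"m":42,"u":30}
After op 15 (remove /m): {"h":[28,26,3,86,5,42],"u":30}
After op 16 (replace /u 32): {"h":[28,26,3,86,5,42],"u":32}
After op 17 (replace /h/3 42): {"h":[28,26,3,42,5,42],"u":32}
Size at path /h: 6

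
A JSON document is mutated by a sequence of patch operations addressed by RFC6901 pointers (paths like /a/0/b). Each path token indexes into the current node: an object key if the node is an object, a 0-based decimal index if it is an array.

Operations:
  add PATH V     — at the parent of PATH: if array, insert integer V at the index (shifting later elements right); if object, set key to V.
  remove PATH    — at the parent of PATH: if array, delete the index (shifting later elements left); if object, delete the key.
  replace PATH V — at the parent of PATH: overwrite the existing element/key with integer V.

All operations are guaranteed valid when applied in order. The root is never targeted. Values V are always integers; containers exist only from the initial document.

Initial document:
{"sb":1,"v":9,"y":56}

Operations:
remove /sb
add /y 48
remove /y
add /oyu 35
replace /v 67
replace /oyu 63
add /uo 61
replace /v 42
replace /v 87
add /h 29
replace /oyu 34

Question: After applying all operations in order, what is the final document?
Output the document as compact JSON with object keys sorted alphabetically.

After op 1 (remove /sb): {"v":9,"y":56}
After op 2 (add /y 48): {"v":9,"y":48}
After op 3 (remove /y): {"v":9}
After op 4 (add /oyu 35): {"oyu":35,"v":9}
After op 5 (replace /v 67): {"oyu":35,"v":67}
After op 6 (replace /oyu 63): {"oyu":63,"v":67}
After op 7 (add /uo 61): {"oyu":63,"uo":61,"v":67}
After op 8 (replace /v 42): {"oyu":63,"uo":61,"v":42}
After op 9 (replace /v 87): {"oyu":63,"uo":61,"v":87}
After op 10 (add /h 29): {"h":29,"oyu":63,"uo":61,"v":87}
After op 11 (replace /oyu 34): {"h":29,"oyu":34,"uo":61,"v":87}

Answer: {"h":29,"oyu":34,"uo":61,"v":87}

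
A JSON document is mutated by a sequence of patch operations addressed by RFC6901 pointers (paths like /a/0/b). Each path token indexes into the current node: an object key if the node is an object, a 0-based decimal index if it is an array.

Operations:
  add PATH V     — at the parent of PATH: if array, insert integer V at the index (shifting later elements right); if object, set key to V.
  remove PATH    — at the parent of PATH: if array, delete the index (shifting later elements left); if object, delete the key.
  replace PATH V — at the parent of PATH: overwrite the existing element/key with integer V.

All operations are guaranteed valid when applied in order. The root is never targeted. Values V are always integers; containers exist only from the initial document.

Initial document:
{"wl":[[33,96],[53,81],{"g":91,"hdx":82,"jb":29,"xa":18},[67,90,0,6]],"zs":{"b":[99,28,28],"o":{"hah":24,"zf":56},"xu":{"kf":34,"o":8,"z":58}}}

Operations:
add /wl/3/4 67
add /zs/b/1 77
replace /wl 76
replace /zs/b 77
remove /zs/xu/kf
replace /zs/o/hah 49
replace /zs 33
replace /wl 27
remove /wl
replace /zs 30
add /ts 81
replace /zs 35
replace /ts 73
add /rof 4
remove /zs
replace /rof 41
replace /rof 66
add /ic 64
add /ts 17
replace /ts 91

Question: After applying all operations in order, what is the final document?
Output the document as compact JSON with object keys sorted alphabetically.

After op 1 (add /wl/3/4 67): {"wl":[[33,96],[53,81],{"g":91,"hdx":82,"jb":29,"xa":18},[67,90,0,6,67]],"zs":{"b":[99,28,28],"o":{"hah":24,"zf":56},"xu":{"kf":34,"o":8,"z":58}}}
After op 2 (add /zs/b/1 77): {"wl":[[33,96],[53,81],{"g":91,"hdx":82,"jb":29,"xa":18},[67,90,0,6,67]],"zs":{"b":[99,77,28,28],"o":{"hah":24,"zf":56},"xu":{"kf":34,"o":8,"z":58}}}
After op 3 (replace /wl 76): {"wl":76,"zs":{"b":[99,77,28,28],"o":{"hah":24,"zf":56},"xu":{"kf":34,"o":8,"z":58}}}
After op 4 (replace /zs/b 77): {"wl":76,"zs":{"b":77,"o":{"hah":24,"zf":56},"xu":{"kf":34,"o":8,"z":58}}}
After op 5 (remove /zs/xu/kf): {"wl":76,"zs":{"b":77,"o":{"hah":24,"zf":56},"xu":{"o":8,"z":58}}}
After op 6 (replace /zs/o/hah 49): {"wl":76,"zs":{"b":77,"o":{"hah":49,"zf":56},"xu":{"o":8,"z":58}}}
After op 7 (replace /zs 33): {"wl":76,"zs":33}
After op 8 (replace /wl 27): {"wl":27,"zs":33}
After op 9 (remove /wl): {"zs":33}
After op 10 (replace /zs 30): {"zs":30}
After op 11 (add /ts 81): {"ts":81,"zs":30}
After op 12 (replace /zs 35): {"ts":81,"zs":35}
After op 13 (replace /ts 73): {"ts":73,"zs":35}
After op 14 (add /rof 4): {"rof":4,"ts":73,"zs":35}
After op 15 (remove /zs): {"rof":4,"ts":73}
After op 16 (replace /rof 41): {"rof":41,"ts":73}
After op 17 (replace /rof 66): {"rof":66,"ts":73}
After op 18 (add /ic 64): {"ic":64,"rof":66,"ts":73}
After op 19 (add /ts 17): {"ic":64,"rof":66,"ts":17}
After op 20 (replace /ts 91): {"ic":64,"rof":66,"ts":91}

Answer: {"ic":64,"rof":66,"ts":91}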